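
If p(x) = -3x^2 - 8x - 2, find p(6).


Using direct substitution:
  -3 * (6)^2 = -108
  -8 * (6)^1 = -48
  constant: -2
Sum = -108 - 48 - 2 = -158


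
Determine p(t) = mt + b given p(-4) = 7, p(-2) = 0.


p(t) = mt + b. Using p(-4)=7, p(-2)=0:
m = (7)/(-4 + 2) = 7/-2 = -7/2
b = 7 - m*(-4) = 7 - 14 = -7
p(t) = -(7/2)t - 7


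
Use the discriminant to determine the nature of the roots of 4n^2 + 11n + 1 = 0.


D = b^2 - 4ac = (11)^2 - 4(4)(1) = 121 - 16 = 105
Since D > 0: two distinct irrational roots


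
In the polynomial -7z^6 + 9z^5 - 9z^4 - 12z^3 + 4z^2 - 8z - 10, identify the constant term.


Read off the constant term: -10


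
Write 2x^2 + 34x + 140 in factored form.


Roots satisfy r1 + r2 = -b/a = -17 and r1*r2 = c/a = 70.
So r1 = -10, r2 = -7.
2x^2 + 34x + 140 = 2(x - r1)(x - r2) = 2(x + 10)(x + 7)


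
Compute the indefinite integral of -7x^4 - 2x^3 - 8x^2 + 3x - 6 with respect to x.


Reverse power rule on each term:
  ∫ -7x^4 dx = -(7/5)x^5
  ∫ -2x^3 dx = -(1/2)x^4
  ∫ -8x^2 dx = -(8/3)x^3
  ∫ 3x dx = (3/2)x^2
  ∫ -6 dx = -6x
F(x) = -(7/5)x^5 - (1/2)x^4 - (8/3)x^3 + (3/2)x^2 - 6x + C


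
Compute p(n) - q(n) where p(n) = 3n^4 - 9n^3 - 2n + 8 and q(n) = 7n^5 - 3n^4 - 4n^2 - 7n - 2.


Distribute the minus sign:
  (3n^4 - 9n^3 - 2n + 8)
- (7n^5 - 3n^4 - 4n^2 - 7n - 2)
Negate second polynomial: -7n^5 + 3n^4 + 4n^2 + 7n + 2
Add: -7n^5 + 6n^4 - 9n^3 + 4n^2 + 5n + 10


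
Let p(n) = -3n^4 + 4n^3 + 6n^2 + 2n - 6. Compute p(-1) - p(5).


p(-1) = -9
p(5) = -1221
p(-1) - p(5) = -9 + 1221 = 1212


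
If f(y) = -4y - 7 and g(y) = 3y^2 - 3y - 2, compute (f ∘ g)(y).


Substitute g(y) into f:
f(g(y)) = -4*(3y^2 - 3y - 2) + (-7)
Expand and combine: -12y^2 + 12y + 1


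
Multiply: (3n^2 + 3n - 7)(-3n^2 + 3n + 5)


Distribute each term of the first polynomial:
  (3n^2)(-3n^2 + 3n + 5) = -9n^4 + 9n^3 + 15n^2
  (3n)(-3n^2 + 3n + 5) = -9n^3 + 9n^2 + 15n
  (-7)(-3n^2 + 3n + 5) = 21n^2 - 21n - 35
Sum: -9n^4 + 45n^2 - 6n - 35


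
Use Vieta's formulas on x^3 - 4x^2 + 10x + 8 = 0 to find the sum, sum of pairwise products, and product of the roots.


Monic cubic x^3+bx^2+cx+d=0: sum=-b, pairwise sum=c, product=-d.
b=-4, c=10, d=8
r1+r2+r3 = 4
r1r2+r1r3+r2r3 = 10
r1r2r3 = -8


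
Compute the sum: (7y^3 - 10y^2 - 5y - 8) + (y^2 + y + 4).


Align terms by degree and add:
  7y^3 - 10y^2 - 5y - 8
+ y^2 + y + 4
= 7y^3 - 9y^2 - 4y - 4


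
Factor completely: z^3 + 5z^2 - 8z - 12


Try integer roots (divisors of -12). z=2: p(2)=0.
Divide out (z - 2): quotient is z^2 + 7z + 6.
Factor the quadratic: (z + 6)(z + 1)
Result: (z - 2)(z + 6)(z + 1)


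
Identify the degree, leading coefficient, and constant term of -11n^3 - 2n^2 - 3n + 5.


Highest power of n is 3, with coefficient -11. Constant term is 5.
Degree = 3, leading coefficient = -11, constant term = 5


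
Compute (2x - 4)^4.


Expand (2x - 4)^4 by repeated multiplication:
  (2x - 4)^2 = 4x^2 - 16x + 16
  (2x - 4)^3 = 8x^3 - 48x^2 + 96x - 64
= 16x^4 - 128x^3 + 384x^2 - 512x + 256


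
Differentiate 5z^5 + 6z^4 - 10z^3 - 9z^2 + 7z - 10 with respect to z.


Apply the power rule term by term:
  d/dz(5z^5) = 25z^4
  d/dz(6z^4) = 24z^3
  d/dz(-10z^3) = -30z^2
  d/dz(-9z^2) = -18z
  d/dz(7z) = 7
  d/dz(-10) = 0
p'(z) = 25z^4 + 24z^3 - 30z^2 - 18z + 7


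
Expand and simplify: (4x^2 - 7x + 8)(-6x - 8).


Distribute each term of the first polynomial:
  (4x^2)(-6x - 8) = -24x^3 - 32x^2
  (-7x)(-6x - 8) = 42x^2 + 56x
  (8)(-6x - 8) = -48x - 64
Sum: -24x^3 + 10x^2 + 8x - 64


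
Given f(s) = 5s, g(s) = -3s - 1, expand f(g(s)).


Substitute g(s) into f:
f(g(s)) = 5*(-3s - 1)
Expand and combine: -15s - 5


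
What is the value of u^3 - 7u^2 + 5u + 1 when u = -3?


Using direct substitution:
  1 * (-3)^3 = -27
  -7 * (-3)^2 = -63
  5 * (-3)^1 = -15
  constant: 1
Sum = -27 - 63 - 15 + 1 = -104


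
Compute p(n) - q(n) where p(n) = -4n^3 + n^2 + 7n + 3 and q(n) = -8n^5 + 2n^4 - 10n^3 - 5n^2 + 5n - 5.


Distribute the minus sign:
  (-4n^3 + n^2 + 7n + 3)
- (-8n^5 + 2n^4 - 10n^3 - 5n^2 + 5n - 5)
Negate second polynomial: 8n^5 - 2n^4 + 10n^3 + 5n^2 - 5n + 5
Add: 8n^5 - 2n^4 + 6n^3 + 6n^2 + 2n + 8


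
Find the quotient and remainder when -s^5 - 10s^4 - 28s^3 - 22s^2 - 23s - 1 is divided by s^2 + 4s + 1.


(-s^5 - 10s^4 - 28s^3 - 22s^2 - 23s - 1) / (s^2 + 4s + 1)
Step 1: -s^3 * (s^2 + 4s + 1) = -s^5 - 4s^4 - s^3; subtract.
Step 2: -6s^2 * (s^2 + 4s + 1) = -6s^4 - 24s^3 - 6s^2; subtract.
Step 3: -3s * (s^2 + 4s + 1) = -3s^3 - 12s^2 - 3s; subtract.
Step 4: -4 * (s^2 + 4s + 1) = -4s^2 - 16s - 4; subtract.
Quotient: -s^3 - 6s^2 - 3s - 4, Remainder: -4s + 3


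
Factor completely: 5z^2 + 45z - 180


Roots satisfy r1 + r2 = -b/a = -9 and r1*r2 = c/a = -36.
So r1 = -12, r2 = 3.
5z^2 + 45z - 180 = 5(z - r1)(z - r2) = 5(z + 12)(z - 3)


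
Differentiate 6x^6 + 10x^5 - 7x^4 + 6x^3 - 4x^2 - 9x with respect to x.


Apply the power rule term by term:
  d/dx(6x^6) = 36x^5
  d/dx(10x^5) = 50x^4
  d/dx(-7x^4) = -28x^3
  d/dx(6x^3) = 18x^2
  d/dx(-4x^2) = -8x
  d/dx(-9x) = -9
p'(x) = 36x^5 + 50x^4 - 28x^3 + 18x^2 - 8x - 9


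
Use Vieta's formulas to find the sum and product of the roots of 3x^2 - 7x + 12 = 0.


For ax^2+bx+c=0: sum = -b/a, product = c/a.
a=3, b=-7, c=12
Sum = -(-7)/3 = 7/3
Product = (12)/3 = 4


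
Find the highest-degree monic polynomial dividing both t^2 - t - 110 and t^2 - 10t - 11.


Factor each:
  t^2 - t - 110 = (t - 11)(t + 10)
  t^2 - 10t - 11 = (t - 11)(t + 1)
Common monic factor: t - 11


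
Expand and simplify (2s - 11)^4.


Expand (2s - 11)^4 by repeated multiplication:
  (2s - 11)^2 = 4s^2 - 44s + 121
  (2s - 11)^3 = 8s^3 - 132s^2 + 726s - 1331
= 16s^4 - 352s^3 + 2904s^2 - 10648s + 14641


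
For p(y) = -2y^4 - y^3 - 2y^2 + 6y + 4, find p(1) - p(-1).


p(1) = 5
p(-1) = -5
p(1) - p(-1) = 5 + 5 = 10


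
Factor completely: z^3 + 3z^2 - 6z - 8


Try integer roots (divisors of -8). z=-1: p(-1)=0.
Divide out (z + 1): quotient is z^2 + 2z - 8.
Factor the quadratic: (z - 2)(z + 4)
Result: (z + 1)(z - 2)(z + 4)


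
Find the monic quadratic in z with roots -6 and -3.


p(z) = (z + 6)(z + 3)
Expand: z^2 + 9z + 18


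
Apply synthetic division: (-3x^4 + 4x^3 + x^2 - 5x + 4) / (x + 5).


Synthetic division with c = -5. Coefficients: -3, 4, 1, -5, 4
Bring down -3.
  -3 * -5 = 15; 15 + 4 = 19
  19 * -5 = -95; -95 + 1 = -94
  -94 * -5 = 470; 470 - 5 = 465
  465 * -5 = -2325; -2325 + 4 = -2321
Quotient: -3x^3 + 19x^2 - 94x + 465, Remainder: -2321


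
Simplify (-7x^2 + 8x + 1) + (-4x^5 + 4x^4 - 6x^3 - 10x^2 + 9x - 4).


Align terms by degree and add:
  -7x^2 + 8x + 1
  -4x^5 + 4x^4 - 6x^3 - 10x^2 + 9x - 4
= -4x^5 + 4x^4 - 6x^3 - 17x^2 + 17x - 3


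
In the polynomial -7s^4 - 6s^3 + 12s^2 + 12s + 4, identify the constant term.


Read off the constant term: 4


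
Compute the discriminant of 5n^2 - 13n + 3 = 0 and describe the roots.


D = b^2 - 4ac = (-13)^2 - 4(5)(3) = 169 - 60 = 109
Since D > 0: two distinct irrational roots


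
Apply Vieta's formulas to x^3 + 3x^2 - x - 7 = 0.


Monic cubic x^3+bx^2+cx+d=0: sum=-b, pairwise sum=c, product=-d.
b=3, c=-1, d=-7
r1+r2+r3 = -3
r1r2+r1r3+r2r3 = -1
r1r2r3 = 7


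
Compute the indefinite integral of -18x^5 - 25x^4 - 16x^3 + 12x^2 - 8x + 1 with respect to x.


Reverse power rule on each term:
  ∫ -18x^5 dx = -3x^6
  ∫ -25x^4 dx = -5x^5
  ∫ -16x^3 dx = -4x^4
  ∫ 12x^2 dx = 4x^3
  ∫ -8x dx = -4x^2
  ∫ 1 dx = x
F(x) = -3x^6 - 5x^5 - 4x^4 + 4x^3 - 4x^2 + x + C


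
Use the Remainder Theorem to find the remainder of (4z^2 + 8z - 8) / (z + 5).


By the Remainder Theorem, the remainder equals p(-5):
  4*(-5)^2 = 100
  8*(-5)^1 = -40
  constant: -8
Sum: 100 - 40 - 8 = 52


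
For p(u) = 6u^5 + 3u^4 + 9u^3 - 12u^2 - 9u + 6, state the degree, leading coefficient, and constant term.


Highest power of u is 5, with coefficient 6. Constant term is 6.
Degree = 5, leading coefficient = 6, constant term = 6


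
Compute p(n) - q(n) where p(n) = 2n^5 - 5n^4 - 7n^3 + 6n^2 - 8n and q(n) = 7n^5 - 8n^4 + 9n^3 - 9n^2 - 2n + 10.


Distribute the minus sign:
  (2n^5 - 5n^4 - 7n^3 + 6n^2 - 8n)
- (7n^5 - 8n^4 + 9n^3 - 9n^2 - 2n + 10)
Negate second polynomial: -7n^5 + 8n^4 - 9n^3 + 9n^2 + 2n - 10
Add: -5n^5 + 3n^4 - 16n^3 + 15n^2 - 6n - 10


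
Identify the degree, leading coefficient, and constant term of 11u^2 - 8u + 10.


Highest power of u is 2, with coefficient 11. Constant term is 10.
Degree = 2, leading coefficient = 11, constant term = 10


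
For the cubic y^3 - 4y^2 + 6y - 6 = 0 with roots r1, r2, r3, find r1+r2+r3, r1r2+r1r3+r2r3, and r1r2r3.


Monic cubic y^3+by^2+cy+d=0: sum=-b, pairwise sum=c, product=-d.
b=-4, c=6, d=-6
r1+r2+r3 = 4
r1r2+r1r3+r2r3 = 6
r1r2r3 = 6


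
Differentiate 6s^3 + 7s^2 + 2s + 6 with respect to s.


Apply the power rule term by term:
  d/ds(6s^3) = 18s^2
  d/ds(7s^2) = 14s
  d/ds(2s) = 2
  d/ds(6) = 0
p'(s) = 18s^2 + 14s + 2


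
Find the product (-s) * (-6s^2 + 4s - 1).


Distribute each term of the first polynomial:
  (-s)(-6s^2 + 4s - 1) = 6s^3 - 4s^2 + s
Sum: 6s^3 - 4s^2 + s


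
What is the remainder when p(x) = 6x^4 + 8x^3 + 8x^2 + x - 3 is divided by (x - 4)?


By the Remainder Theorem, the remainder equals p(4):
  6*(4)^4 = 1536
  8*(4)^3 = 512
  8*(4)^2 = 128
  1*(4)^1 = 4
  constant: -3
Sum: 1536 + 512 + 128 + 4 - 3 = 2177


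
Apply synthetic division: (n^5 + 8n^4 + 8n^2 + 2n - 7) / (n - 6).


Synthetic division with c = 6. Coefficients: 1, 8, 0, 8, 2, -7
Bring down 1.
  1 * 6 = 6; 6 + 8 = 14
  14 * 6 = 84; 84 + 0 = 84
  84 * 6 = 504; 504 + 8 = 512
  512 * 6 = 3072; 3072 + 2 = 3074
  3074 * 6 = 18444; 18444 - 7 = 18437
Quotient: n^4 + 14n^3 + 84n^2 + 512n + 3074, Remainder: 18437


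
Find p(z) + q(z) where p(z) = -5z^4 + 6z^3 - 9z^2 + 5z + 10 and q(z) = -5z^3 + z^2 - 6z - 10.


Align terms by degree and add:
  -5z^4 + 6z^3 - 9z^2 + 5z + 10
  -5z^3 + z^2 - 6z - 10
= -5z^4 + z^3 - 8z^2 - z


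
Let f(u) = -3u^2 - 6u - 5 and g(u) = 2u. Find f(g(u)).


Substitute g(u) into f:
f(g(u)) = -3*(2u)^2 + (-6)*(2u) + (-5)
(2u)^2 = 4u^2
Expand and combine: -12u^2 - 12u - 5


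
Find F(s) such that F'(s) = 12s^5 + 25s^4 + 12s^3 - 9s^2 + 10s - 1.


Reverse power rule on each term:
  ∫ 12s^5 ds = 2s^6
  ∫ 25s^4 ds = 5s^5
  ∫ 12s^3 ds = 3s^4
  ∫ -9s^2 ds = -3s^3
  ∫ 10s ds = 5s^2
  ∫ -1 ds = -s
F(s) = 2s^6 + 5s^5 + 3s^4 - 3s^3 + 5s^2 - s + C


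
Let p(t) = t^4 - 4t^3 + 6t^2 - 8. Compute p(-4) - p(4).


p(-4) = 600
p(4) = 88
p(-4) - p(4) = 600 - 88 = 512


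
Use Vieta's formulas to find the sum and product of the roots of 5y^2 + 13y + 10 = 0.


For ay^2+by+c=0: sum = -b/a, product = c/a.
a=5, b=13, c=10
Sum = -(13)/5 = -13/5
Product = (10)/5 = 2


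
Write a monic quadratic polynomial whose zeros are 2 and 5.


p(n) = (n - 2)(n - 5)
Expand: n^2 - 7n + 10


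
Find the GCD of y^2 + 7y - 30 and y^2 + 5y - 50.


Factor each:
  y^2 + 7y - 30 = (y + 10)(y - 3)
  y^2 + 5y - 50 = (y + 10)(y - 5)
Common monic factor: y + 10


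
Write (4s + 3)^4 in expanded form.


Expand (4s + 3)^4 by repeated multiplication:
  (4s + 3)^2 = 16s^2 + 24s + 9
  (4s + 3)^3 = 64s^3 + 144s^2 + 108s + 27
= 256s^4 + 768s^3 + 864s^2 + 432s + 81


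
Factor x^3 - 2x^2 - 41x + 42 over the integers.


Try integer roots (divisors of 42). x=-6: p(-6)=0.
Divide out (x + 6): quotient is x^2 - 8x + 7.
Factor the quadratic: (x - 7)(x - 1)
Result: (x + 6)(x - 7)(x - 1)


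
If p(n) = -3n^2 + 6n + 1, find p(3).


Using direct substitution:
  -3 * (3)^2 = -27
  6 * (3)^1 = 18
  constant: 1
Sum = -27 + 18 + 1 = -8


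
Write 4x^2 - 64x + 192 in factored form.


Roots satisfy r1 + r2 = -b/a = 16 and r1*r2 = c/a = 48.
So r1 = 4, r2 = 12.
4x^2 - 64x + 192 = 4(x - r1)(x - r2) = 4(x - 4)(x - 12)


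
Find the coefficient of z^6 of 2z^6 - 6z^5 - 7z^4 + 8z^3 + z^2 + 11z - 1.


Read off the coefficient of z^6: 2


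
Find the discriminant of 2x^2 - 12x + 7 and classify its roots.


D = b^2 - 4ac = (-12)^2 - 4(2)(7) = 144 - 56 = 88
Since D > 0: two distinct irrational roots


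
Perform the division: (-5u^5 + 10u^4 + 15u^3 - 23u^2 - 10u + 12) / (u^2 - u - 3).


(-5u^5 + 10u^4 + 15u^3 - 23u^2 - 10u + 12) / (u^2 - u - 3)
Step 1: -5u^3 * (u^2 - u - 3) = -5u^5 + 5u^4 + 15u^3; subtract.
Step 2: 5u^2 * (u^2 - u - 3) = 5u^4 - 5u^3 - 15u^2; subtract.
Step 3: 5u * (u^2 - u - 3) = 5u^3 - 5u^2 - 15u; subtract.
Step 4: -3 * (u^2 - u - 3) = -3u^2 + 3u + 9; subtract.
Quotient: -5u^3 + 5u^2 + 5u - 3, Remainder: 2u + 3


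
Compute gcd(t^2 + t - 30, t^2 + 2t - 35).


Factor each:
  t^2 + t - 30 = (t - 5)(t + 6)
  t^2 + 2t - 35 = (t - 5)(t + 7)
Common monic factor: t - 5


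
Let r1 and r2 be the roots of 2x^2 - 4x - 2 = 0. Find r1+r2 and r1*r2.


For ax^2+bx+c=0: sum = -b/a, product = c/a.
a=2, b=-4, c=-2
Sum = -(-4)/2 = 2
Product = (-2)/2 = -1


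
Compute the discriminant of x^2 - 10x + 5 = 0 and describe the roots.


D = b^2 - 4ac = (-10)^2 - 4(1)(5) = 100 - 20 = 80
Since D > 0: two distinct irrational roots


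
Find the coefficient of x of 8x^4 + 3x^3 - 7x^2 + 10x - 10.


Read off the coefficient of x: 10


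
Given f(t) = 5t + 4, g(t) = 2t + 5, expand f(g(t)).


Substitute g(t) into f:
f(g(t)) = 5*(2t + 5) + 4
Expand and combine: 10t + 29


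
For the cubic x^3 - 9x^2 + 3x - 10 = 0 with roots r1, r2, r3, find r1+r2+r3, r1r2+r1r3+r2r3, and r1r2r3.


Monic cubic x^3+bx^2+cx+d=0: sum=-b, pairwise sum=c, product=-d.
b=-9, c=3, d=-10
r1+r2+r3 = 9
r1r2+r1r3+r2r3 = 3
r1r2r3 = 10


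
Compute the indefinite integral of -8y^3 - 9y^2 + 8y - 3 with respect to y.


Reverse power rule on each term:
  ∫ -8y^3 dy = -2y^4
  ∫ -9y^2 dy = -3y^3
  ∫ 8y dy = 4y^2
  ∫ -3 dy = -3y
F(y) = -2y^4 - 3y^3 + 4y^2 - 3y + C


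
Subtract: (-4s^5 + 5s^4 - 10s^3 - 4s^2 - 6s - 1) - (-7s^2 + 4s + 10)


Distribute the minus sign:
  (-4s^5 + 5s^4 - 10s^3 - 4s^2 - 6s - 1)
- (-7s^2 + 4s + 10)
Negate second polynomial: 7s^2 - 4s - 10
Add: -4s^5 + 5s^4 - 10s^3 + 3s^2 - 10s - 11


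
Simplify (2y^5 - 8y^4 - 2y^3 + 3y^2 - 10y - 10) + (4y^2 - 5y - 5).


Align terms by degree and add:
  2y^5 - 8y^4 - 2y^3 + 3y^2 - 10y - 10
+ 4y^2 - 5y - 5
= 2y^5 - 8y^4 - 2y^3 + 7y^2 - 15y - 15


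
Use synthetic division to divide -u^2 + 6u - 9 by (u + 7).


Synthetic division with c = -7. Coefficients: -1, 6, -9
Bring down -1.
  -1 * -7 = 7; 7 + 6 = 13
  13 * -7 = -91; -91 - 9 = -100
Quotient: -u + 13, Remainder: -100


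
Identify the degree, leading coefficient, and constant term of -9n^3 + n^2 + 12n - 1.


Highest power of n is 3, with coefficient -9. Constant term is -1.
Degree = 3, leading coefficient = -9, constant term = -1


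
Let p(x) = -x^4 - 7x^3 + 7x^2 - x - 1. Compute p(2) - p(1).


p(2) = -47
p(1) = -3
p(2) - p(1) = -47 + 3 = -44


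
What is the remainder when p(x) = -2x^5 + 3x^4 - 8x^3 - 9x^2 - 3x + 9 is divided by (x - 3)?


By the Remainder Theorem, the remainder equals p(3):
  -2*(3)^5 = -486
  3*(3)^4 = 243
  -8*(3)^3 = -216
  -9*(3)^2 = -81
  -3*(3)^1 = -9
  constant: 9
Sum: -486 + 243 - 216 - 81 - 9 + 9 = -540


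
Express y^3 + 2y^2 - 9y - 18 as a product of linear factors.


Try integer roots (divisors of -18). y=3: p(3)=0.
Divide out (y - 3): quotient is y^2 + 5y + 6.
Factor the quadratic: (y + 3)(y + 2)
Result: (y - 3)(y + 3)(y + 2)


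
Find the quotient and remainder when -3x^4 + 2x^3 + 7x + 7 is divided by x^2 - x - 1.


(-3x^4 + 2x^3 + 7x + 7) / (x^2 - x - 1)
Step 1: -3x^2 * (x^2 - x - 1) = -3x^4 + 3x^3 + 3x^2; subtract.
Step 2: -x * (x^2 - x - 1) = -x^3 + x^2 + x; subtract.
Step 3: -4 * (x^2 - x - 1) = -4x^2 + 4x + 4; subtract.
Quotient: -3x^2 - x - 4, Remainder: 2x + 3


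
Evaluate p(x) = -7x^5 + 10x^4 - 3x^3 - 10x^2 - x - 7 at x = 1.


Using direct substitution:
  -7 * (1)^5 = -7
  10 * (1)^4 = 10
  -3 * (1)^3 = -3
  -10 * (1)^2 = -10
  -1 * (1)^1 = -1
  constant: -7
Sum = -7 + 10 - 3 - 10 - 1 - 7 = -18


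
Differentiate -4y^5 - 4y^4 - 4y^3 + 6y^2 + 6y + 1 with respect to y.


Apply the power rule term by term:
  d/dy(-4y^5) = -20y^4
  d/dy(-4y^4) = -16y^3
  d/dy(-4y^3) = -12y^2
  d/dy(6y^2) = 12y
  d/dy(6y) = 6
  d/dy(1) = 0
p'(y) = -20y^4 - 16y^3 - 12y^2 + 12y + 6


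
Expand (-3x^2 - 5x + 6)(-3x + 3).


Distribute each term of the first polynomial:
  (-3x^2)(-3x + 3) = 9x^3 - 9x^2
  (-5x)(-3x + 3) = 15x^2 - 15x
  (6)(-3x + 3) = -18x + 18
Sum: 9x^3 + 6x^2 - 33x + 18


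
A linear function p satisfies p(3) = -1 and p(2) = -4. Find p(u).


p(u) = mu + b. Using p(3)=-1, p(2)=-4:
m = (-1 + 4)/(3 - 2) = 3/1 = 3
b = -1 - m*(3) = -1 - 9 = -10
p(u) = 3u - 10


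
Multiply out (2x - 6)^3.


Expand (2x - 6)^3 by repeated multiplication:
  (2x - 6)^2 = 4x^2 - 24x + 36
= 8x^3 - 72x^2 + 216x - 216


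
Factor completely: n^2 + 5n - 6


Roots satisfy r1 + r2 = -b/a = -5 and r1*r2 = c/a = -6.
So r1 = 1, r2 = -6.
n^2 + 5n - 6 = (n - r1)(n - r2) = (n - 1)(n + 6)


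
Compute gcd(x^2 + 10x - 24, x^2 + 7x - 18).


Factor each:
  x^2 + 10x - 24 = (x - 2)(x + 12)
  x^2 + 7x - 18 = (x - 2)(x + 9)
Common monic factor: x - 2


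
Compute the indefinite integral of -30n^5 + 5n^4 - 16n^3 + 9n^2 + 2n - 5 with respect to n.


Reverse power rule on each term:
  ∫ -30n^5 dn = -5n^6
  ∫ 5n^4 dn = n^5
  ∫ -16n^3 dn = -4n^4
  ∫ 9n^2 dn = 3n^3
  ∫ 2n dn = n^2
  ∫ -5 dn = -5n
F(n) = -5n^6 + n^5 - 4n^4 + 3n^3 + n^2 - 5n + C


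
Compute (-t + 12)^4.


Expand (-t + 12)^4 by repeated multiplication:
  (-t + 12)^2 = t^2 - 24t + 144
  (-t + 12)^3 = -t^3 + 36t^2 - 432t + 1728
= t^4 - 48t^3 + 864t^2 - 6912t + 20736


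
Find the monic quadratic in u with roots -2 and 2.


p(u) = (u + 2)(u - 2)
Expand: u^2 - 4


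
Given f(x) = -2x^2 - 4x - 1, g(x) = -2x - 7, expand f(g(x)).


Substitute g(x) into f:
f(g(x)) = -2*(-2x - 7)^2 + (-4)*(-2x - 7) + (-1)
(-2x - 7)^2 = 4x^2 + 28x + 49
Expand and combine: -8x^2 - 48x - 71


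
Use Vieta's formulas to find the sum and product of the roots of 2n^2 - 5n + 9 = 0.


For an^2+bn+c=0: sum = -b/a, product = c/a.
a=2, b=-5, c=9
Sum = -(-5)/2 = 5/2
Product = (9)/2 = 9/2


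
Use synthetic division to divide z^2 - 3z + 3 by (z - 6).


Synthetic division with c = 6. Coefficients: 1, -3, 3
Bring down 1.
  1 * 6 = 6; 6 - 3 = 3
  3 * 6 = 18; 18 + 3 = 21
Quotient: z + 3, Remainder: 21


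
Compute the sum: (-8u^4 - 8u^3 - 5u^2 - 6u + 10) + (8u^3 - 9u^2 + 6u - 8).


Align terms by degree and add:
  -8u^4 - 8u^3 - 5u^2 - 6u + 10
+ 8u^3 - 9u^2 + 6u - 8
= -8u^4 - 14u^2 + 2


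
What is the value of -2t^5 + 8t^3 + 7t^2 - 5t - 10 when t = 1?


Using direct substitution:
  -2 * (1)^5 = -2
  0 * (1)^4 = 0
  8 * (1)^3 = 8
  7 * (1)^2 = 7
  -5 * (1)^1 = -5
  constant: -10
Sum = -2 + 0 + 8 + 7 - 5 - 10 = -2


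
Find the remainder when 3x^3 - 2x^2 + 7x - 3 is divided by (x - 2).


By the Remainder Theorem, the remainder equals p(2):
  3*(2)^3 = 24
  -2*(2)^2 = -8
  7*(2)^1 = 14
  constant: -3
Sum: 24 - 8 + 14 - 3 = 27


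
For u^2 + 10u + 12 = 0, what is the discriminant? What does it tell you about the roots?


D = b^2 - 4ac = (10)^2 - 4(1)(12) = 100 - 48 = 52
Since D > 0: two distinct irrational roots


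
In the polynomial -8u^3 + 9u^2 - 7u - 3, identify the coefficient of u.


Read off the coefficient of u: -7


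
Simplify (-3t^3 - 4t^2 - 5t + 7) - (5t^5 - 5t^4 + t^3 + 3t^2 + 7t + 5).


Distribute the minus sign:
  (-3t^3 - 4t^2 - 5t + 7)
- (5t^5 - 5t^4 + t^3 + 3t^2 + 7t + 5)
Negate second polynomial: -5t^5 + 5t^4 - t^3 - 3t^2 - 7t - 5
Add: -5t^5 + 5t^4 - 4t^3 - 7t^2 - 12t + 2


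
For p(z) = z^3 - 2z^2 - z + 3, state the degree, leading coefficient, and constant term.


Highest power of z is 3, with coefficient 1. Constant term is 3.
Degree = 3, leading coefficient = 1, constant term = 3


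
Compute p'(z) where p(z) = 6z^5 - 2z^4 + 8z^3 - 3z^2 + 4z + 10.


Apply the power rule term by term:
  d/dz(6z^5) = 30z^4
  d/dz(-2z^4) = -8z^3
  d/dz(8z^3) = 24z^2
  d/dz(-3z^2) = -6z
  d/dz(4z) = 4
  d/dz(10) = 0
p'(z) = 30z^4 - 8z^3 + 24z^2 - 6z + 4


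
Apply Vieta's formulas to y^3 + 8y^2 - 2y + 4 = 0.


Monic cubic y^3+by^2+cy+d=0: sum=-b, pairwise sum=c, product=-d.
b=8, c=-2, d=4
r1+r2+r3 = -8
r1r2+r1r3+r2r3 = -2
r1r2r3 = -4


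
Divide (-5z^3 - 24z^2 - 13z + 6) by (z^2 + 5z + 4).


(-5z^3 - 24z^2 - 13z + 6) / (z^2 + 5z + 4)
Step 1: -5z * (z^2 + 5z + 4) = -5z^3 - 25z^2 - 20z; subtract.
Step 2: 1 * (z^2 + 5z + 4) = z^2 + 5z + 4; subtract.
Quotient: -5z + 1, Remainder: 2z + 2


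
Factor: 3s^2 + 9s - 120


Roots satisfy r1 + r2 = -b/a = -3 and r1*r2 = c/a = -40.
So r1 = -8, r2 = 5.
3s^2 + 9s - 120 = 3(s - r1)(s - r2) = 3(s + 8)(s - 5)


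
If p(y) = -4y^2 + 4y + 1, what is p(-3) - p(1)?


p(-3) = -47
p(1) = 1
p(-3) - p(1) = -47 - 1 = -48


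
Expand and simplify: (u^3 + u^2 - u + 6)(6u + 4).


Distribute each term of the first polynomial:
  (u^3)(6u + 4) = 6u^4 + 4u^3
  (u^2)(6u + 4) = 6u^3 + 4u^2
  (-u)(6u + 4) = -6u^2 - 4u
  (6)(6u + 4) = 36u + 24
Sum: 6u^4 + 10u^3 - 2u^2 + 32u + 24


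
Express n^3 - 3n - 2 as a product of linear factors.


Try integer roots (divisors of -2). n=-1: p(-1)=0.
Divide out (n + 1): quotient is n^2 - n - 2.
Factor the quadratic: (n - 2)(n + 1)
Result: (n + 1)(n - 2)(n + 1)


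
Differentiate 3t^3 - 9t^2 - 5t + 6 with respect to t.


Apply the power rule term by term:
  d/dt(3t^3) = 9t^2
  d/dt(-9t^2) = -18t
  d/dt(-5t) = -5
  d/dt(6) = 0
p'(t) = 9t^2 - 18t - 5


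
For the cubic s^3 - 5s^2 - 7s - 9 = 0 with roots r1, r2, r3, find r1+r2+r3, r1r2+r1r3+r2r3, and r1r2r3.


Monic cubic s^3+bs^2+cs+d=0: sum=-b, pairwise sum=c, product=-d.
b=-5, c=-7, d=-9
r1+r2+r3 = 5
r1r2+r1r3+r2r3 = -7
r1r2r3 = 9


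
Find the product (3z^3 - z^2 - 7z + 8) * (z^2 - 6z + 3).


Distribute each term of the first polynomial:
  (3z^3)(z^2 - 6z + 3) = 3z^5 - 18z^4 + 9z^3
  (-z^2)(z^2 - 6z + 3) = -z^4 + 6z^3 - 3z^2
  (-7z)(z^2 - 6z + 3) = -7z^3 + 42z^2 - 21z
  (8)(z^2 - 6z + 3) = 8z^2 - 48z + 24
Sum: 3z^5 - 19z^4 + 8z^3 + 47z^2 - 69z + 24


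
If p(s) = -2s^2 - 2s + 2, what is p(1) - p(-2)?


p(1) = -2
p(-2) = -2
p(1) - p(-2) = -2 + 2 = 0


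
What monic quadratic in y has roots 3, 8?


p(y) = (y - 3)(y - 8)
Expand: y^2 - 11y + 24


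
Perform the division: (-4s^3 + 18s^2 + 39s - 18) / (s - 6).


(-4s^3 + 18s^2 + 39s - 18) / (s - 6)
Step 1: -4s^2 * (s - 6) = -4s^3 + 24s^2; subtract.
Step 2: -6s * (s - 6) = -6s^2 + 36s; subtract.
Step 3: 3 * (s - 6) = 3s - 18; subtract.
Quotient: -4s^2 - 6s + 3, Remainder: 0


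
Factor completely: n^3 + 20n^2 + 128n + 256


Try integer roots (divisors of 256). n=-8: p(-8)=0.
Divide out (n + 8): quotient is n^2 + 12n + 32.
Factor the quadratic: (n + 8)(n + 4)
Result: (n + 8)(n + 8)(n + 4)


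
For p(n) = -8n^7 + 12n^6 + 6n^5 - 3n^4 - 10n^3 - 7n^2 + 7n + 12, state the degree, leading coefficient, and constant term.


Highest power of n is 7, with coefficient -8. Constant term is 12.
Degree = 7, leading coefficient = -8, constant term = 12


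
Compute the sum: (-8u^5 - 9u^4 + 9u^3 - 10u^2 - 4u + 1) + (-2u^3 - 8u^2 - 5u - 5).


Align terms by degree and add:
  -8u^5 - 9u^4 + 9u^3 - 10u^2 - 4u + 1
  -2u^3 - 8u^2 - 5u - 5
= -8u^5 - 9u^4 + 7u^3 - 18u^2 - 9u - 4


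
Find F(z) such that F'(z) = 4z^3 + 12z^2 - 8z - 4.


Reverse power rule on each term:
  ∫ 4z^3 dz = z^4
  ∫ 12z^2 dz = 4z^3
  ∫ -8z dz = -4z^2
  ∫ -4 dz = -4z
F(z) = z^4 + 4z^3 - 4z^2 - 4z + C


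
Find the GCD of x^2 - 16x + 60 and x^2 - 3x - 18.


Factor each:
  x^2 - 16x + 60 = (x - 6)(x - 10)
  x^2 - 3x - 18 = (x - 6)(x + 3)
Common monic factor: x - 6


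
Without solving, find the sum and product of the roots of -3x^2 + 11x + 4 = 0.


For ax^2+bx+c=0: sum = -b/a, product = c/a.
a=-3, b=11, c=4
Sum = -(11)/-3 = 11/3
Product = (4)/-3 = -4/3


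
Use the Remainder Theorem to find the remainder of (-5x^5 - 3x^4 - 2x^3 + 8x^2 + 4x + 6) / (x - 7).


By the Remainder Theorem, the remainder equals p(7):
  -5*(7)^5 = -84035
  -3*(7)^4 = -7203
  -2*(7)^3 = -686
  8*(7)^2 = 392
  4*(7)^1 = 28
  constant: 6
Sum: -84035 - 7203 - 686 + 392 + 28 + 6 = -91498


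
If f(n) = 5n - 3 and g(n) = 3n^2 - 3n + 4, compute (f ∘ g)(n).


Substitute g(n) into f:
f(g(n)) = 5*(3n^2 - 3n + 4) + (-3)
Expand and combine: 15n^2 - 15n + 17


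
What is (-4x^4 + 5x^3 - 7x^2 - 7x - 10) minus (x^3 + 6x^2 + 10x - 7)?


Distribute the minus sign:
  (-4x^4 + 5x^3 - 7x^2 - 7x - 10)
- (x^3 + 6x^2 + 10x - 7)
Negate second polynomial: -x^3 - 6x^2 - 10x + 7
Add: -4x^4 + 4x^3 - 13x^2 - 17x - 3


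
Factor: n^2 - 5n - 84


Roots satisfy r1 + r2 = -b/a = 5 and r1*r2 = c/a = -84.
So r1 = -7, r2 = 12.
n^2 - 5n - 84 = (n - r1)(n - r2) = (n + 7)(n - 12)


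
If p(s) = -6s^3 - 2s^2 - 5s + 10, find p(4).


Using direct substitution:
  -6 * (4)^3 = -384
  -2 * (4)^2 = -32
  -5 * (4)^1 = -20
  constant: 10
Sum = -384 - 32 - 20 + 10 = -426


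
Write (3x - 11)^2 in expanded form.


Expand (3x - 11)^2 by repeated multiplication:
= 9x^2 - 66x + 121


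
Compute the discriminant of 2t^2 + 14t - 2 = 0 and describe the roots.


D = b^2 - 4ac = (14)^2 - 4(2)(-2) = 196 + 16 = 212
Since D > 0: two distinct irrational roots


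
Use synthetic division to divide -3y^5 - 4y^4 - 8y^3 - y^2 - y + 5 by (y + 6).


Synthetic division with c = -6. Coefficients: -3, -4, -8, -1, -1, 5
Bring down -3.
  -3 * -6 = 18; 18 - 4 = 14
  14 * -6 = -84; -84 - 8 = -92
  -92 * -6 = 552; 552 - 1 = 551
  551 * -6 = -3306; -3306 - 1 = -3307
  -3307 * -6 = 19842; 19842 + 5 = 19847
Quotient: -3y^4 + 14y^3 - 92y^2 + 551y - 3307, Remainder: 19847


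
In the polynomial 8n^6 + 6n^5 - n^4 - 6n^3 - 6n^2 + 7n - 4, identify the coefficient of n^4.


Read off the coefficient of n^4: -1


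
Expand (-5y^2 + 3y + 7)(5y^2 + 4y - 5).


Distribute each term of the first polynomial:
  (-5y^2)(5y^2 + 4y - 5) = -25y^4 - 20y^3 + 25y^2
  (3y)(5y^2 + 4y - 5) = 15y^3 + 12y^2 - 15y
  (7)(5y^2 + 4y - 5) = 35y^2 + 28y - 35
Sum: -25y^4 - 5y^3 + 72y^2 + 13y - 35


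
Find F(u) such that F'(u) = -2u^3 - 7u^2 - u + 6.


Reverse power rule on each term:
  ∫ -2u^3 du = -(1/2)u^4
  ∫ -7u^2 du = -(7/3)u^3
  ∫ -u du = -(1/2)u^2
  ∫ 6 du = 6u
F(u) = -(1/2)u^4 - (7/3)u^3 - (1/2)u^2 + 6u + C


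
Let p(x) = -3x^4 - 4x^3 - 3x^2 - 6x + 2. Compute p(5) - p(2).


p(5) = -2478
p(2) = -102
p(5) - p(2) = -2478 + 102 = -2376


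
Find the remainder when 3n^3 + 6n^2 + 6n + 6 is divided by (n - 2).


By the Remainder Theorem, the remainder equals p(2):
  3*(2)^3 = 24
  6*(2)^2 = 24
  6*(2)^1 = 12
  constant: 6
Sum: 24 + 24 + 12 + 6 = 66


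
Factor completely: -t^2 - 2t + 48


Roots satisfy r1 + r2 = -b/a = -2 and r1*r2 = c/a = -48.
So r1 = -8, r2 = 6.
-t^2 - 2t + 48 = -(t - r1)(t - r2) = -(t + 8)(t - 6)


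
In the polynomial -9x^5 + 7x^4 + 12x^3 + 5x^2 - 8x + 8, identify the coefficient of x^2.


Read off the coefficient of x^2: 5


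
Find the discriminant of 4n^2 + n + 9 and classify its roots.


D = b^2 - 4ac = (1)^2 - 4(4)(9) = 1 - 144 = -143
Since D < 0: two complex conjugate roots (no real roots)


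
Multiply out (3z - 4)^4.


Expand (3z - 4)^4 by repeated multiplication:
  (3z - 4)^2 = 9z^2 - 24z + 16
  (3z - 4)^3 = 27z^3 - 108z^2 + 144z - 64
= 81z^4 - 432z^3 + 864z^2 - 768z + 256


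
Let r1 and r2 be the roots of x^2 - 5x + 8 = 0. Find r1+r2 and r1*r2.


For ax^2+bx+c=0: sum = -b/a, product = c/a.
a=1, b=-5, c=8
Sum = -(-5)/1 = 5
Product = (8)/1 = 8


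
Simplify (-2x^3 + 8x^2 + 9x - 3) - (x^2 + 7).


Distribute the minus sign:
  (-2x^3 + 8x^2 + 9x - 3)
- (x^2 + 7)
Negate second polynomial: -x^2 - 7
Add: -2x^3 + 7x^2 + 9x - 10


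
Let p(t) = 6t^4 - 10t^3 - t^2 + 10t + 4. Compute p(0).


Using direct substitution:
  6 * (0)^4 = 0
  -10 * (0)^3 = 0
  -1 * (0)^2 = 0
  10 * (0)^1 = 0
  constant: 4
Sum = 0 + 0 + 0 + 0 + 4 = 4


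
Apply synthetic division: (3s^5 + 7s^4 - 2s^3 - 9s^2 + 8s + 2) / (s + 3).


Synthetic division with c = -3. Coefficients: 3, 7, -2, -9, 8, 2
Bring down 3.
  3 * -3 = -9; -9 + 7 = -2
  -2 * -3 = 6; 6 - 2 = 4
  4 * -3 = -12; -12 - 9 = -21
  -21 * -3 = 63; 63 + 8 = 71
  71 * -3 = -213; -213 + 2 = -211
Quotient: 3s^4 - 2s^3 + 4s^2 - 21s + 71, Remainder: -211


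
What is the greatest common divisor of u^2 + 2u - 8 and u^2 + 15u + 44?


Factor each:
  u^2 + 2u - 8 = (u + 4)(u - 2)
  u^2 + 15u + 44 = (u + 4)(u + 11)
Common monic factor: u + 4


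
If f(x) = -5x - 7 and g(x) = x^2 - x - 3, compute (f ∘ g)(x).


Substitute g(x) into f:
f(g(x)) = -5*(x^2 - x - 3) + (-7)
Expand and combine: -5x^2 + 5x + 8


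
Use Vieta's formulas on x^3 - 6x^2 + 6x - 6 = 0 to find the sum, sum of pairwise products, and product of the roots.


Monic cubic x^3+bx^2+cx+d=0: sum=-b, pairwise sum=c, product=-d.
b=-6, c=6, d=-6
r1+r2+r3 = 6
r1r2+r1r3+r2r3 = 6
r1r2r3 = 6


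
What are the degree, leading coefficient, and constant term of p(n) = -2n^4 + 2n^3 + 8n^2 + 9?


Highest power of n is 4, with coefficient -2. Constant term is 9.
Degree = 4, leading coefficient = -2, constant term = 9


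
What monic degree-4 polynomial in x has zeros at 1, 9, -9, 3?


p(x) = (x - 1)(x - 9)(x + 9)(x - 3)
Expand: x^4 - 4x^3 - 78x^2 + 324x - 243


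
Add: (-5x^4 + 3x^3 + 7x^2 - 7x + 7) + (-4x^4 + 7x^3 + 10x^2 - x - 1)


Align terms by degree and add:
  -5x^4 + 3x^3 + 7x^2 - 7x + 7
  -4x^4 + 7x^3 + 10x^2 - x - 1
= -9x^4 + 10x^3 + 17x^2 - 8x + 6


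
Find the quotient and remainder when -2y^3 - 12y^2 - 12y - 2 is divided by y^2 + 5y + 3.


(-2y^3 - 12y^2 - 12y - 2) / (y^2 + 5y + 3)
Step 1: -2y * (y^2 + 5y + 3) = -2y^3 - 10y^2 - 6y; subtract.
Step 2: -2 * (y^2 + 5y + 3) = -2y^2 - 10y - 6; subtract.
Quotient: -2y - 2, Remainder: 4y + 4


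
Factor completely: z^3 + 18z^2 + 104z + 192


Try integer roots (divisors of 192). z=-4: p(-4)=0.
Divide out (z + 4): quotient is z^2 + 14z + 48.
Factor the quadratic: (z + 8)(z + 6)
Result: (z + 4)(z + 8)(z + 6)


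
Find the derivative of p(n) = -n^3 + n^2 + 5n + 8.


Apply the power rule term by term:
  d/dn(-n^3) = -3n^2
  d/dn(n^2) = 2n
  d/dn(5n) = 5
  d/dn(8) = 0
p'(n) = -3n^2 + 2n + 5


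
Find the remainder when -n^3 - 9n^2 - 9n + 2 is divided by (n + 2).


By the Remainder Theorem, the remainder equals p(-2):
  -1*(-2)^3 = 8
  -9*(-2)^2 = -36
  -9*(-2)^1 = 18
  constant: 2
Sum: 8 - 36 + 18 + 2 = -8


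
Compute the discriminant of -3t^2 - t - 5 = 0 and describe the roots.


D = b^2 - 4ac = (-1)^2 - 4(-3)(-5) = 1 - 60 = -59
Since D < 0: two complex conjugate roots (no real roots)


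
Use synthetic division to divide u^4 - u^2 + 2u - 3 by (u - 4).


Synthetic division with c = 4. Coefficients: 1, 0, -1, 2, -3
Bring down 1.
  1 * 4 = 4; 4 + 0 = 4
  4 * 4 = 16; 16 - 1 = 15
  15 * 4 = 60; 60 + 2 = 62
  62 * 4 = 248; 248 - 3 = 245
Quotient: u^3 + 4u^2 + 15u + 62, Remainder: 245


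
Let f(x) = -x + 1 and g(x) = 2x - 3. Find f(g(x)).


Substitute g(x) into f:
f(g(x)) = -1*(2x - 3) + 1
Expand and combine: -2x + 4


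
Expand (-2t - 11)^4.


Expand (-2t - 11)^4 by repeated multiplication:
  (-2t - 11)^2 = 4t^2 + 44t + 121
  (-2t - 11)^3 = -8t^3 - 132t^2 - 726t - 1331
= 16t^4 + 352t^3 + 2904t^2 + 10648t + 14641


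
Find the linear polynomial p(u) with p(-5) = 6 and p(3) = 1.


p(u) = mu + b. Using p(-5)=6, p(3)=1:
m = (6 - 1)/(-5 - 3) = 5/-8 = -5/8
b = 6 - m*(-5) = 6 - 25/8 = 23/8
p(u) = -(5/8)u + (23/8)


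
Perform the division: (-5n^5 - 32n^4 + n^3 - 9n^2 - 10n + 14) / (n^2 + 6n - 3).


(-5n^5 - 32n^4 + n^3 - 9n^2 - 10n + 14) / (n^2 + 6n - 3)
Step 1: -5n^3 * (n^2 + 6n - 3) = -5n^5 - 30n^4 + 15n^3; subtract.
Step 2: -2n^2 * (n^2 + 6n - 3) = -2n^4 - 12n^3 + 6n^2; subtract.
Step 3: -2n * (n^2 + 6n - 3) = -2n^3 - 12n^2 + 6n; subtract.
Step 4: -3 * (n^2 + 6n - 3) = -3n^2 - 18n + 9; subtract.
Quotient: -5n^3 - 2n^2 - 2n - 3, Remainder: 2n + 5


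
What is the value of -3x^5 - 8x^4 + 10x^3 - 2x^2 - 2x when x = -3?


Using direct substitution:
  -3 * (-3)^5 = 729
  -8 * (-3)^4 = -648
  10 * (-3)^3 = -270
  -2 * (-3)^2 = -18
  -2 * (-3)^1 = 6
  constant: 0
Sum = 729 - 648 - 270 - 18 + 6 + 0 = -201


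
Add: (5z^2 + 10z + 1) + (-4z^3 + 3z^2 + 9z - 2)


Align terms by degree and add:
  5z^2 + 10z + 1
  -4z^3 + 3z^2 + 9z - 2
= -4z^3 + 8z^2 + 19z - 1


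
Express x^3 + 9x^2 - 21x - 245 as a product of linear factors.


Try integer roots (divisors of -245). x=-7: p(-7)=0.
Divide out (x + 7): quotient is x^2 + 2x - 35.
Factor the quadratic: (x + 7)(x - 5)
Result: (x + 7)(x + 7)(x - 5)


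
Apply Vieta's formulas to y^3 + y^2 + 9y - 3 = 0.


Monic cubic y^3+by^2+cy+d=0: sum=-b, pairwise sum=c, product=-d.
b=1, c=9, d=-3
r1+r2+r3 = -1
r1r2+r1r3+r2r3 = 9
r1r2r3 = 3


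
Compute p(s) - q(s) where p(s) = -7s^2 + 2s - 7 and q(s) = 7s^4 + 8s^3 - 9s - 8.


Distribute the minus sign:
  (-7s^2 + 2s - 7)
- (7s^4 + 8s^3 - 9s - 8)
Negate second polynomial: -7s^4 - 8s^3 + 9s + 8
Add: -7s^4 - 8s^3 - 7s^2 + 11s + 1


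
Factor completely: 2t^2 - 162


Roots satisfy r1 + r2 = -b/a = 0 and r1*r2 = c/a = -81.
So r1 = 9, r2 = -9.
2t^2 - 162 = 2(t - r1)(t - r2) = 2(t - 9)(t + 9)


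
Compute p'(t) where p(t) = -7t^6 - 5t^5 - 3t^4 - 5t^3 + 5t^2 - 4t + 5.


Apply the power rule term by term:
  d/dt(-7t^6) = -42t^5
  d/dt(-5t^5) = -25t^4
  d/dt(-3t^4) = -12t^3
  d/dt(-5t^3) = -15t^2
  d/dt(5t^2) = 10t
  d/dt(-4t) = -4
  d/dt(5) = 0
p'(t) = -42t^5 - 25t^4 - 12t^3 - 15t^2 + 10t - 4


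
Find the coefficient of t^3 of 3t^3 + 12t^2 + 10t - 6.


Read off the coefficient of t^3: 3


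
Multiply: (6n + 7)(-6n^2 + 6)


Distribute each term of the first polynomial:
  (6n)(-6n^2 + 6) = -36n^3 + 36n
  (7)(-6n^2 + 6) = -42n^2 + 42
Sum: -36n^3 - 42n^2 + 36n + 42


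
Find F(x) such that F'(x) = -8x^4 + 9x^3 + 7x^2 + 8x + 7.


Reverse power rule on each term:
  ∫ -8x^4 dx = -(8/5)x^5
  ∫ 9x^3 dx = (9/4)x^4
  ∫ 7x^2 dx = (7/3)x^3
  ∫ 8x dx = 4x^2
  ∫ 7 dx = 7x
F(x) = -(8/5)x^5 + (9/4)x^4 + (7/3)x^3 + 4x^2 + 7x + C


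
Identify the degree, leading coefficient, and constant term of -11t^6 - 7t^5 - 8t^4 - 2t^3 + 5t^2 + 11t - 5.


Highest power of t is 6, with coefficient -11. Constant term is -5.
Degree = 6, leading coefficient = -11, constant term = -5


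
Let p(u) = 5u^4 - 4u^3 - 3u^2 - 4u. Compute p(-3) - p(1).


p(-3) = 498
p(1) = -6
p(-3) - p(1) = 498 + 6 = 504


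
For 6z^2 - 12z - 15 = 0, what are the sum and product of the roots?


For az^2+bz+c=0: sum = -b/a, product = c/a.
a=6, b=-12, c=-15
Sum = -(-12)/6 = 2
Product = (-15)/6 = -5/2


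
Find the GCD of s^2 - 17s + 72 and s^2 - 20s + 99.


Factor each:
  s^2 - 17s + 72 = (s - 9)(s - 8)
  s^2 - 20s + 99 = (s - 9)(s - 11)
Common monic factor: s - 9


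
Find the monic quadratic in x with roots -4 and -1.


p(x) = (x + 4)(x + 1)
Expand: x^2 + 5x + 4


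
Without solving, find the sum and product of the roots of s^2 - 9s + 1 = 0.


For as^2+bs+c=0: sum = -b/a, product = c/a.
a=1, b=-9, c=1
Sum = -(-9)/1 = 9
Product = (1)/1 = 1


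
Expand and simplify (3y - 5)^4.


Expand (3y - 5)^4 by repeated multiplication:
  (3y - 5)^2 = 9y^2 - 30y + 25
  (3y - 5)^3 = 27y^3 - 135y^2 + 225y - 125
= 81y^4 - 540y^3 + 1350y^2 - 1500y + 625


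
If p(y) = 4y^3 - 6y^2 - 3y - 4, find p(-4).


Using direct substitution:
  4 * (-4)^3 = -256
  -6 * (-4)^2 = -96
  -3 * (-4)^1 = 12
  constant: -4
Sum = -256 - 96 + 12 - 4 = -344


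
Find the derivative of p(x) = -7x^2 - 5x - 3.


Apply the power rule term by term:
  d/dx(-7x^2) = -14x
  d/dx(-5x) = -5
  d/dx(-3) = 0
p'(x) = -14x - 5


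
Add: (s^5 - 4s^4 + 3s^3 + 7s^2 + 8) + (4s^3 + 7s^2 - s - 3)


Align terms by degree and add:
  s^5 - 4s^4 + 3s^3 + 7s^2 + 8
+ 4s^3 + 7s^2 - s - 3
= s^5 - 4s^4 + 7s^3 + 14s^2 - s + 5


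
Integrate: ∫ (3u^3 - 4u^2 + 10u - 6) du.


Reverse power rule on each term:
  ∫ 3u^3 du = (3/4)u^4
  ∫ -4u^2 du = -(4/3)u^3
  ∫ 10u du = 5u^2
  ∫ -6 du = -6u
F(u) = (3/4)u^4 - (4/3)u^3 + 5u^2 - 6u + C


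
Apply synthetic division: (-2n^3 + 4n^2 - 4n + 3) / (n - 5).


Synthetic division with c = 5. Coefficients: -2, 4, -4, 3
Bring down -2.
  -2 * 5 = -10; -10 + 4 = -6
  -6 * 5 = -30; -30 - 4 = -34
  -34 * 5 = -170; -170 + 3 = -167
Quotient: -2n^2 - 6n - 34, Remainder: -167


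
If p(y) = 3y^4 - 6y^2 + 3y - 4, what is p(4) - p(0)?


p(4) = 680
p(0) = -4
p(4) - p(0) = 680 + 4 = 684


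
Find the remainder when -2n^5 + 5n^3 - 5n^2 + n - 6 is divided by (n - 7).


By the Remainder Theorem, the remainder equals p(7):
  -2*(7)^5 = -33614
  0*(7)^4 = 0
  5*(7)^3 = 1715
  -5*(7)^2 = -245
  1*(7)^1 = 7
  constant: -6
Sum: -33614 + 0 + 1715 - 245 + 7 - 6 = -32143


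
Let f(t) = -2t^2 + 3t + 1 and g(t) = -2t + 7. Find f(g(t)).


Substitute g(t) into f:
f(g(t)) = -2*(-2t + 7)^2 + 3*(-2t + 7) + 1
(-2t + 7)^2 = 4t^2 - 28t + 49
Expand and combine: -8t^2 + 50t - 76


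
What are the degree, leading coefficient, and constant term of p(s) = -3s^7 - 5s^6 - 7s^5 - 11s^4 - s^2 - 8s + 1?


Highest power of s is 7, with coefficient -3. Constant term is 1.
Degree = 7, leading coefficient = -3, constant term = 1


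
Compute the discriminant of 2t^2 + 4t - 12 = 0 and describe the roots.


D = b^2 - 4ac = (4)^2 - 4(2)(-12) = 16 + 96 = 112
Since D > 0: two distinct irrational roots


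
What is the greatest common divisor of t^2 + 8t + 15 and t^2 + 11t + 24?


Factor each:
  t^2 + 8t + 15 = (t + 3)(t + 5)
  t^2 + 11t + 24 = (t + 3)(t + 8)
Common monic factor: t + 3


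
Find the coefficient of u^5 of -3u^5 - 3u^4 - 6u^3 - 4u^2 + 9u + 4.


Read off the coefficient of u^5: -3


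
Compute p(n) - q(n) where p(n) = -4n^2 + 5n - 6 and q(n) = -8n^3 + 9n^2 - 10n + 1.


Distribute the minus sign:
  (-4n^2 + 5n - 6)
- (-8n^3 + 9n^2 - 10n + 1)
Negate second polynomial: 8n^3 - 9n^2 + 10n - 1
Add: 8n^3 - 13n^2 + 15n - 7


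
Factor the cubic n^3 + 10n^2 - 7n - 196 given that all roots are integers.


Try integer roots (divisors of -196). n=4: p(4)=0.
Divide out (n - 4): quotient is n^2 + 14n + 49.
Factor the quadratic: (n + 7)(n + 7)
Result: (n - 4)(n + 7)(n + 7)


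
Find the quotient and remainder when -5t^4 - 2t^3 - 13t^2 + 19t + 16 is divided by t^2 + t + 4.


(-5t^4 - 2t^3 - 13t^2 + 19t + 16) / (t^2 + t + 4)
Step 1: -5t^2 * (t^2 + t + 4) = -5t^4 - 5t^3 - 20t^2; subtract.
Step 2: 3t * (t^2 + t + 4) = 3t^3 + 3t^2 + 12t; subtract.
Step 3: 4 * (t^2 + t + 4) = 4t^2 + 4t + 16; subtract.
Quotient: -5t^2 + 3t + 4, Remainder: 3t


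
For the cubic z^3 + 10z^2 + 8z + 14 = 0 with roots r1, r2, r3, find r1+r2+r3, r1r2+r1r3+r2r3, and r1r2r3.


Monic cubic z^3+bz^2+cz+d=0: sum=-b, pairwise sum=c, product=-d.
b=10, c=8, d=14
r1+r2+r3 = -10
r1r2+r1r3+r2r3 = 8
r1r2r3 = -14


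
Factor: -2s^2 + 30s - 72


Roots satisfy r1 + r2 = -b/a = 15 and r1*r2 = c/a = 36.
So r1 = 3, r2 = 12.
-2s^2 + 30s - 72 = -2(s - r1)(s - r2) = -2(s - 3)(s - 12)


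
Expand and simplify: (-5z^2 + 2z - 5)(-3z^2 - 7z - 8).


Distribute each term of the first polynomial:
  (-5z^2)(-3z^2 - 7z - 8) = 15z^4 + 35z^3 + 40z^2
  (2z)(-3z^2 - 7z - 8) = -6z^3 - 14z^2 - 16z
  (-5)(-3z^2 - 7z - 8) = 15z^2 + 35z + 40
Sum: 15z^4 + 29z^3 + 41z^2 + 19z + 40


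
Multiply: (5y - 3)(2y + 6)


Distribute each term of the first polynomial:
  (5y)(2y + 6) = 10y^2 + 30y
  (-3)(2y + 6) = -6y - 18
Sum: 10y^2 + 24y - 18


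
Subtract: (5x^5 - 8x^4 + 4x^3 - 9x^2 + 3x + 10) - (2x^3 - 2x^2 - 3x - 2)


Distribute the minus sign:
  (5x^5 - 8x^4 + 4x^3 - 9x^2 + 3x + 10)
- (2x^3 - 2x^2 - 3x - 2)
Negate second polynomial: -2x^3 + 2x^2 + 3x + 2
Add: 5x^5 - 8x^4 + 2x^3 - 7x^2 + 6x + 12
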